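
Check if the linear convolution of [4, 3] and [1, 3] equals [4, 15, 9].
Recompute linear convolution of [4, 3] and [1, 3]: y[0] = 4×1 = 4; y[1] = 4×3 + 3×1 = 15; y[2] = 3×3 = 9 → [4, 15, 9]. Given [4, 15, 9] matches, so answer: Yes

Yes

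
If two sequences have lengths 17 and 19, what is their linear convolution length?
Linear/full convolution length: m + n - 1 = 17 + 19 - 1 = 35

35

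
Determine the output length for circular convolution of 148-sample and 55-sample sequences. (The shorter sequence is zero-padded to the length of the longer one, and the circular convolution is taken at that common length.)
Circular convolution (zero-padding the shorter input) has length max(m, n) = max(148, 55) = 148

148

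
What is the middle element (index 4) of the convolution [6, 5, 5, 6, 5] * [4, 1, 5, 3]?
Use y[k] = Σ_i a[i]·b[k-i] at k=4. y[4] = 5×3 + 5×5 + 6×1 + 5×4 = 66

66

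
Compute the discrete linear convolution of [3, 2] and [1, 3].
y[0] = 3×1 = 3; y[1] = 3×3 + 2×1 = 11; y[2] = 2×3 = 6

[3, 11, 6]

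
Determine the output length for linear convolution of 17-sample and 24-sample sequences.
Linear/full convolution length: m + n - 1 = 17 + 24 - 1 = 40

40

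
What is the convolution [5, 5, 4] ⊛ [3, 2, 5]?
y[0] = 5×3 = 15; y[1] = 5×2 + 5×3 = 25; y[2] = 5×5 + 5×2 + 4×3 = 47; y[3] = 5×5 + 4×2 = 33; y[4] = 4×5 = 20

[15, 25, 47, 33, 20]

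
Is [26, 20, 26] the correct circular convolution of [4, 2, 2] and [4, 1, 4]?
Recompute circular convolution of [4, 2, 2] and [4, 1, 4]: y[0] = 4×4 + 2×4 + 2×1 = 26; y[1] = 4×1 + 2×4 + 2×4 = 20; y[2] = 4×4 + 2×1 + 2×4 = 26 → [26, 20, 26]. Given [26, 20, 26] matches, so answer: Yes

Yes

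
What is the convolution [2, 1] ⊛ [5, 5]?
y[0] = 2×5 = 10; y[1] = 2×5 + 1×5 = 15; y[2] = 1×5 = 5

[10, 15, 5]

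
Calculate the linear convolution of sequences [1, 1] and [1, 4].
y[0] = 1×1 = 1; y[1] = 1×4 + 1×1 = 5; y[2] = 1×4 = 4

[1, 5, 4]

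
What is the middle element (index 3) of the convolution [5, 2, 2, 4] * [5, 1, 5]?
Use y[k] = Σ_i a[i]·b[k-i] at k=3. y[3] = 2×5 + 2×1 + 4×5 = 32

32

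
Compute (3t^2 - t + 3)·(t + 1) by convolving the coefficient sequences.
Ascending coefficients: a = [3, -1, 3], b = [1, 1]. c[0] = 3×1 = 3; c[1] = 3×1 + -1×1 = 2; c[2] = -1×1 + 3×1 = 2; c[3] = 3×1 = 3. Result coefficients: [3, 2, 2, 3] → 3t^3 + 2t^2 + 2t + 3

3t^3 + 2t^2 + 2t + 3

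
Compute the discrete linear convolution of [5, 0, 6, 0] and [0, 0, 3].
y[0] = 5×0 = 0; y[1] = 5×0 + 0×0 = 0; y[2] = 5×3 + 0×0 + 6×0 = 15; y[3] = 0×3 + 6×0 + 0×0 = 0; y[4] = 6×3 + 0×0 = 18; y[5] = 0×3 = 0

[0, 0, 15, 0, 18, 0]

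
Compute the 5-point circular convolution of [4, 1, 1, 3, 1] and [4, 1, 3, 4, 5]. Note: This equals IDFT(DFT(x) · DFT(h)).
Either evaluate y[k] = Σ_j x[j]·h[(k-j) mod 5] directly, or use IDFT(DFT(x) · DFT(h)). y[0] = 4×4 + 1×5 + 1×4 + 3×3 + 1×1 = 35; y[1] = 4×1 + 1×4 + 1×5 + 3×4 + 1×3 = 28; y[2] = 4×3 + 1×1 + 1×4 + 3×5 + 1×4 = 36; y[3] = 4×4 + 1×3 + 1×1 + 3×4 + 1×5 = 37; y[4] = 4×5 + 1×4 + 1×3 + 3×1 + 1×4 = 34. Result: [35, 28, 36, 37, 34]

[35, 28, 36, 37, 34]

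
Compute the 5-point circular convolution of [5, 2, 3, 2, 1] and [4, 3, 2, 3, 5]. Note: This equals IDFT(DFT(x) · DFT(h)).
Either evaluate y[k] = Σ_j x[j]·h[(k-j) mod 5] directly, or use IDFT(DFT(x) · DFT(h)). y[0] = 5×4 + 2×5 + 3×3 + 2×2 + 1×3 = 46; y[1] = 5×3 + 2×4 + 3×5 + 2×3 + 1×2 = 46; y[2] = 5×2 + 2×3 + 3×4 + 2×5 + 1×3 = 41; y[3] = 5×3 + 2×2 + 3×3 + 2×4 + 1×5 = 41; y[4] = 5×5 + 2×3 + 3×2 + 2×3 + 1×4 = 47. Result: [46, 46, 41, 41, 47]

[46, 46, 41, 41, 47]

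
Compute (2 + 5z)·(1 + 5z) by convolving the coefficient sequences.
Ascending coefficients: a = [2, 5], b = [1, 5]. c[0] = 2×1 = 2; c[1] = 2×5 + 5×1 = 15; c[2] = 5×5 = 25. Result coefficients: [2, 15, 25] → 2 + 15z + 25z^2

2 + 15z + 25z^2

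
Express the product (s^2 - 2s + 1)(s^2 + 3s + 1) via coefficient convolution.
Ascending coefficients: a = [1, -2, 1], b = [1, 3, 1]. c[0] = 1×1 = 1; c[1] = 1×3 + -2×1 = 1; c[2] = 1×1 + -2×3 + 1×1 = -4; c[3] = -2×1 + 1×3 = 1; c[4] = 1×1 = 1. Result coefficients: [1, 1, -4, 1, 1] → s^4 + s^3 - 4s^2 + s + 1

s^4 + s^3 - 4s^2 + s + 1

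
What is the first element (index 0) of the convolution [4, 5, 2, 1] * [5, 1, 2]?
Use y[k] = Σ_i a[i]·b[k-i] at k=0. y[0] = 4×5 = 20

20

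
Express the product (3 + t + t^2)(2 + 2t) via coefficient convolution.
Ascending coefficients: a = [3, 1, 1], b = [2, 2]. c[0] = 3×2 = 6; c[1] = 3×2 + 1×2 = 8; c[2] = 1×2 + 1×2 = 4; c[3] = 1×2 = 2. Result coefficients: [6, 8, 4, 2] → 6 + 8t + 4t^2 + 2t^3

6 + 8t + 4t^2 + 2t^3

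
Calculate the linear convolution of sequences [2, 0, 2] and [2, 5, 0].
y[0] = 2×2 = 4; y[1] = 2×5 + 0×2 = 10; y[2] = 2×0 + 0×5 + 2×2 = 4; y[3] = 0×0 + 2×5 = 10; y[4] = 2×0 = 0

[4, 10, 4, 10, 0]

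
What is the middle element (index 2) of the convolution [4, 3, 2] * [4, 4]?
Use y[k] = Σ_i a[i]·b[k-i] at k=2. y[2] = 3×4 + 2×4 = 20

20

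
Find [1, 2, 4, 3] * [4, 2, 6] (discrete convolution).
y[0] = 1×4 = 4; y[1] = 1×2 + 2×4 = 10; y[2] = 1×6 + 2×2 + 4×4 = 26; y[3] = 2×6 + 4×2 + 3×4 = 32; y[4] = 4×6 + 3×2 = 30; y[5] = 3×6 = 18

[4, 10, 26, 32, 30, 18]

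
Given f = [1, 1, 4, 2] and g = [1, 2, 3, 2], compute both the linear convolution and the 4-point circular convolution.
Linear: y_lin[0] = 1×1 = 1; y_lin[1] = 1×2 + 1×1 = 3; y_lin[2] = 1×3 + 1×2 + 4×1 = 9; y_lin[3] = 1×2 + 1×3 + 4×2 + 2×1 = 15; y_lin[4] = 1×2 + 4×3 + 2×2 = 18; y_lin[5] = 4×2 + 2×3 = 14; y_lin[6] = 2×2 = 4 → [1, 3, 9, 15, 18, 14, 4]. Circular (length 4): y[0] = 1×1 + 1×2 + 4×3 + 2×2 = 19; y[1] = 1×2 + 1×1 + 4×2 + 2×3 = 17; y[2] = 1×3 + 1×2 + 4×1 + 2×2 = 13; y[3] = 1×2 + 1×3 + 4×2 + 2×1 = 15 → [19, 17, 13, 15]

Linear: [1, 3, 9, 15, 18, 14, 4], Circular: [19, 17, 13, 15]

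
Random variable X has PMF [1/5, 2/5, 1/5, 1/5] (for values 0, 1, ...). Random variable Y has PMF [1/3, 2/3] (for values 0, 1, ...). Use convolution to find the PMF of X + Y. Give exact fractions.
P(X+Y=k) = Σ_i P(X=i)·P(Y=k-i) — a convolution of [1/5, 2/5, 1/5, 1/5] and [1/3, 2/3]. P(X+Y=0) = (1/5)×(1/3) = 1/15; P(X+Y=1) = (1/5)×(2/3) + (2/5)×(1/3) = 2/15 + 2/15 = 4/15; P(X+Y=2) = (2/5)×(2/3) + (1/5)×(1/3) = 4/15 + 1/15 = 1/3; P(X+Y=3) = (1/5)×(2/3) + (1/5)×(1/3) = 2/15 + 1/15 = 1/5; P(X+Y=4) = (1/5)×(2/3) = 2/15. PMF: [1/15, 4/15, 1/3, 1/5, 2/15] (sums to 1 ✓)

[1/15, 4/15, 1/3, 1/5, 2/15]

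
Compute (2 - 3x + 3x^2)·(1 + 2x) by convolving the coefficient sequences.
Ascending coefficients: a = [2, -3, 3], b = [1, 2]. c[0] = 2×1 = 2; c[1] = 2×2 + -3×1 = 1; c[2] = -3×2 + 3×1 = -3; c[3] = 3×2 = 6. Result coefficients: [2, 1, -3, 6] → 2 + x - 3x^2 + 6x^3

2 + x - 3x^2 + 6x^3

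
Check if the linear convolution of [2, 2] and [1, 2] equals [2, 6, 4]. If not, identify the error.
Recompute linear convolution of [2, 2] and [1, 2]: y[0] = 2×1 = 2; y[1] = 2×2 + 2×1 = 6; y[2] = 2×2 = 4 → [2, 6, 4]. Given [2, 6, 4] matches, so answer: Yes

Yes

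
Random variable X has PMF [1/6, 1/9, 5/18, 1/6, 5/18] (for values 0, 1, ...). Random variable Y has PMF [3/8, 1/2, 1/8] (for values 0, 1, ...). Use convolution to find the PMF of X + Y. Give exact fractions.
P(X+Y=k) = Σ_i P(X=i)·P(Y=k-i) — a convolution of [1/6, 1/9, 5/18, 1/6, 5/18] and [3/8, 1/2, 1/8]. P(X+Y=0) = (1/6)×(3/8) = 1/16; P(X+Y=1) = (1/6)×(1/2) + (1/9)×(3/8) = 1/12 + 1/24 = 1/8; P(X+Y=2) = (1/6)×(1/8) + (1/9)×(1/2) + (5/18)×(3/8) = 1/48 + 1/18 + 5/48 = 13/72; P(X+Y=3) = (1/9)×(1/8) + (5/18)×(1/2) + (1/6)×(3/8) = 1/72 + 5/36 + 1/16 = 31/144; P(X+Y=4) = (5/18)×(1/8) + (1/6)×(1/2) + (5/18)×(3/8) = 5/144 + 1/12 + 5/48 = 2/9; P(X+Y=5) = (1/6)×(1/8) + (5/18)×(1/2) = 1/48 + 5/36 = 23/144; P(X+Y=6) = (5/18)×(1/8) = 5/144. PMF: [1/16, 1/8, 13/72, 31/144, 2/9, 23/144, 5/144] (sums to 1 ✓)

[1/16, 1/8, 13/72, 31/144, 2/9, 23/144, 5/144]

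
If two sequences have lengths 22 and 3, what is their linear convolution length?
Linear/full convolution length: m + n - 1 = 22 + 3 - 1 = 24

24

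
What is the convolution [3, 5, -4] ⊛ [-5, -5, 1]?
y[0] = 3×-5 = -15; y[1] = 3×-5 + 5×-5 = -40; y[2] = 3×1 + 5×-5 + -4×-5 = -2; y[3] = 5×1 + -4×-5 = 25; y[4] = -4×1 = -4

[-15, -40, -2, 25, -4]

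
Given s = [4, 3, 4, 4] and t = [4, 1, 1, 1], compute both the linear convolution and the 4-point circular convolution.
Linear: y_lin[0] = 4×4 = 16; y_lin[1] = 4×1 + 3×4 = 16; y_lin[2] = 4×1 + 3×1 + 4×4 = 23; y_lin[3] = 4×1 + 3×1 + 4×1 + 4×4 = 27; y_lin[4] = 3×1 + 4×1 + 4×1 = 11; y_lin[5] = 4×1 + 4×1 = 8; y_lin[6] = 4×1 = 4 → [16, 16, 23, 27, 11, 8, 4]. Circular (length 4): y[0] = 4×4 + 3×1 + 4×1 + 4×1 = 27; y[1] = 4×1 + 3×4 + 4×1 + 4×1 = 24; y[2] = 4×1 + 3×1 + 4×4 + 4×1 = 27; y[3] = 4×1 + 3×1 + 4×1 + 4×4 = 27 → [27, 24, 27, 27]

Linear: [16, 16, 23, 27, 11, 8, 4], Circular: [27, 24, 27, 27]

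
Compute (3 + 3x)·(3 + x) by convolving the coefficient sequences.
Ascending coefficients: a = [3, 3], b = [3, 1]. c[0] = 3×3 = 9; c[1] = 3×1 + 3×3 = 12; c[2] = 3×1 = 3. Result coefficients: [9, 12, 3] → 9 + 12x + 3x^2

9 + 12x + 3x^2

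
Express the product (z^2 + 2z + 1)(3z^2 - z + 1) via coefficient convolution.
Ascending coefficients: a = [1, 2, 1], b = [1, -1, 3]. c[0] = 1×1 = 1; c[1] = 1×-1 + 2×1 = 1; c[2] = 1×3 + 2×-1 + 1×1 = 2; c[3] = 2×3 + 1×-1 = 5; c[4] = 1×3 = 3. Result coefficients: [1, 1, 2, 5, 3] → 3z^4 + 5z^3 + 2z^2 + z + 1

3z^4 + 5z^3 + 2z^2 + z + 1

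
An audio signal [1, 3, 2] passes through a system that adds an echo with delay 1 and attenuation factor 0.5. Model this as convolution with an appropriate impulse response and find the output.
Direct-path + delayed-attenuated-path model → impulse response h = [1, 0.5] (1 at lag 0, 0.5 at lag 1). Output y[n] = x[n] + 0.5·x[n - 1] (with x[n] = 0 outside 0..2): y[0] = 1 + 0.5×0 = 1; y[1] = 3 + 0.5×1 = 3.5; y[2] = 2 + 0.5×3 = 3.5; y[3] = 0 + 0.5×2 = 1.0. So y = [1, 3.5, 3.5, 1.0]

[1, 3.5, 3.5, 1.0]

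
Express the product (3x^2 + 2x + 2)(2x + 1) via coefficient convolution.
Ascending coefficients: a = [2, 2, 3], b = [1, 2]. c[0] = 2×1 = 2; c[1] = 2×2 + 2×1 = 6; c[2] = 2×2 + 3×1 = 7; c[3] = 3×2 = 6. Result coefficients: [2, 6, 7, 6] → 6x^3 + 7x^2 + 6x + 2

6x^3 + 7x^2 + 6x + 2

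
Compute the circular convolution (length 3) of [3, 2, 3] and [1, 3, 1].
Use y[k] = Σ_j u[j]·v[(k-j) mod 3]. y[0] = 3×1 + 2×1 + 3×3 = 14; y[1] = 3×3 + 2×1 + 3×1 = 14; y[2] = 3×1 + 2×3 + 3×1 = 12. Result: [14, 14, 12]

[14, 14, 12]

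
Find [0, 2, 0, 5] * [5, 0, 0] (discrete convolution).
y[0] = 0×5 = 0; y[1] = 0×0 + 2×5 = 10; y[2] = 0×0 + 2×0 + 0×5 = 0; y[3] = 2×0 + 0×0 + 5×5 = 25; y[4] = 0×0 + 5×0 = 0; y[5] = 5×0 = 0

[0, 10, 0, 25, 0, 0]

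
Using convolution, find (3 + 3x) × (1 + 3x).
Ascending coefficients: a = [3, 3], b = [1, 3]. c[0] = 3×1 = 3; c[1] = 3×3 + 3×1 = 12; c[2] = 3×3 = 9. Result coefficients: [3, 12, 9] → 3 + 12x + 9x^2

3 + 12x + 9x^2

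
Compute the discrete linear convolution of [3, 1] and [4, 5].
y[0] = 3×4 = 12; y[1] = 3×5 + 1×4 = 19; y[2] = 1×5 = 5

[12, 19, 5]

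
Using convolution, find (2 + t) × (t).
Ascending coefficients: a = [2, 1], b = [0, 1]. c[0] = 2×0 = 0; c[1] = 2×1 + 1×0 = 2; c[2] = 1×1 = 1. Result coefficients: [0, 2, 1] → 2t + t^2

2t + t^2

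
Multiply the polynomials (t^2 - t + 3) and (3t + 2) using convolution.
Ascending coefficients: a = [3, -1, 1], b = [2, 3]. c[0] = 3×2 = 6; c[1] = 3×3 + -1×2 = 7; c[2] = -1×3 + 1×2 = -1; c[3] = 1×3 = 3. Result coefficients: [6, 7, -1, 3] → 3t^3 - t^2 + 7t + 6

3t^3 - t^2 + 7t + 6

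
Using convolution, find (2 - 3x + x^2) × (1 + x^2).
Ascending coefficients: a = [2, -3, 1], b = [1, 0, 1]. c[0] = 2×1 = 2; c[1] = 2×0 + -3×1 = -3; c[2] = 2×1 + -3×0 + 1×1 = 3; c[3] = -3×1 + 1×0 = -3; c[4] = 1×1 = 1. Result coefficients: [2, -3, 3, -3, 1] → 2 - 3x + 3x^2 - 3x^3 + x^4

2 - 3x + 3x^2 - 3x^3 + x^4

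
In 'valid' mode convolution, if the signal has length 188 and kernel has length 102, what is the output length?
'Valid' mode counts only positions where the kernel fully overlaps the signal: m - n + 1 = 188 - 102 + 1 = 87

87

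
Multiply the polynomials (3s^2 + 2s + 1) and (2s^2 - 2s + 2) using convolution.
Ascending coefficients: a = [1, 2, 3], b = [2, -2, 2]. c[0] = 1×2 = 2; c[1] = 1×-2 + 2×2 = 2; c[2] = 1×2 + 2×-2 + 3×2 = 4; c[3] = 2×2 + 3×-2 = -2; c[4] = 3×2 = 6. Result coefficients: [2, 2, 4, -2, 6] → 6s^4 - 2s^3 + 4s^2 + 2s + 2

6s^4 - 2s^3 + 4s^2 + 2s + 2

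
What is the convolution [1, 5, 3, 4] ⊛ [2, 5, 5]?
y[0] = 1×2 = 2; y[1] = 1×5 + 5×2 = 15; y[2] = 1×5 + 5×5 + 3×2 = 36; y[3] = 5×5 + 3×5 + 4×2 = 48; y[4] = 3×5 + 4×5 = 35; y[5] = 4×5 = 20

[2, 15, 36, 48, 35, 20]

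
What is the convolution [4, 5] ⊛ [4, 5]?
y[0] = 4×4 = 16; y[1] = 4×5 + 5×4 = 40; y[2] = 5×5 = 25

[16, 40, 25]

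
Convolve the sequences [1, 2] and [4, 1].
y[0] = 1×4 = 4; y[1] = 1×1 + 2×4 = 9; y[2] = 2×1 = 2

[4, 9, 2]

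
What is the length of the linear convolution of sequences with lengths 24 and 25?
Linear/full convolution length: m + n - 1 = 24 + 25 - 1 = 48

48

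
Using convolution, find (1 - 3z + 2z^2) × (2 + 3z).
Ascending coefficients: a = [1, -3, 2], b = [2, 3]. c[0] = 1×2 = 2; c[1] = 1×3 + -3×2 = -3; c[2] = -3×3 + 2×2 = -5; c[3] = 2×3 = 6. Result coefficients: [2, -3, -5, 6] → 2 - 3z - 5z^2 + 6z^3

2 - 3z - 5z^2 + 6z^3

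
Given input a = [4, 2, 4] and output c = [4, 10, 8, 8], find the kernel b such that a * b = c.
Output length 4 = len(a) + len(b) - 1 ⇒ len(b) = 2. Solve b forward using b[k] = (c[k] - Σ_{i≥1} a[i]·b[k-i]) / a[0]: b[0] = c[0] / a[0] = 4 / 4 = 1; b[1] = (c[1] - 2×1) / a[0] = (10 - 2×1) / 4 = 2. So b = [1, 2]. Forward-check [4, 2, 4] * [1, 2]: c[0] = 4×1 = 4; c[1] = 4×2 + 2×1 = 10; c[2] = 2×2 + 4×1 = 8; c[3] = 4×2 = 8 → [4, 10, 8, 8] ✓

[1, 2]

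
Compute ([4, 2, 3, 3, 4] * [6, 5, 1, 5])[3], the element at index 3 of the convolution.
Use y[k] = Σ_i a[i]·b[k-i] at k=3. y[3] = 4×5 + 2×1 + 3×5 + 3×6 = 55

55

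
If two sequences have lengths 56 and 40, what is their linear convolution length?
Linear/full convolution length: m + n - 1 = 56 + 40 - 1 = 95

95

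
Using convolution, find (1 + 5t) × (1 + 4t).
Ascending coefficients: a = [1, 5], b = [1, 4]. c[0] = 1×1 = 1; c[1] = 1×4 + 5×1 = 9; c[2] = 5×4 = 20. Result coefficients: [1, 9, 20] → 1 + 9t + 20t^2

1 + 9t + 20t^2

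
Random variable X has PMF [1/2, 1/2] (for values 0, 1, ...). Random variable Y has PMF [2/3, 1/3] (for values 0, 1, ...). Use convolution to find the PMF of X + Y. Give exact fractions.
P(X+Y=k) = Σ_i P(X=i)·P(Y=k-i) — a convolution of [1/2, 1/2] and [2/3, 1/3]. P(X+Y=0) = (1/2)×(2/3) = 1/3; P(X+Y=1) = (1/2)×(1/3) + (1/2)×(2/3) = 1/6 + 1/3 = 1/2; P(X+Y=2) = (1/2)×(1/3) = 1/6. PMF: [1/3, 1/2, 1/6] (sums to 1 ✓)

[1/3, 1/2, 1/6]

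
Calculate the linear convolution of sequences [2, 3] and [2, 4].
y[0] = 2×2 = 4; y[1] = 2×4 + 3×2 = 14; y[2] = 3×4 = 12

[4, 14, 12]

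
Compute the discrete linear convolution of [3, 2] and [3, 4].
y[0] = 3×3 = 9; y[1] = 3×4 + 2×3 = 18; y[2] = 2×4 = 8

[9, 18, 8]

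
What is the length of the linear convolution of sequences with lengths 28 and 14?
Linear/full convolution length: m + n - 1 = 28 + 14 - 1 = 41

41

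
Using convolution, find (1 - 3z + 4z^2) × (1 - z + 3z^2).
Ascending coefficients: a = [1, -3, 4], b = [1, -1, 3]. c[0] = 1×1 = 1; c[1] = 1×-1 + -3×1 = -4; c[2] = 1×3 + -3×-1 + 4×1 = 10; c[3] = -3×3 + 4×-1 = -13; c[4] = 4×3 = 12. Result coefficients: [1, -4, 10, -13, 12] → 1 - 4z + 10z^2 - 13z^3 + 12z^4

1 - 4z + 10z^2 - 13z^3 + 12z^4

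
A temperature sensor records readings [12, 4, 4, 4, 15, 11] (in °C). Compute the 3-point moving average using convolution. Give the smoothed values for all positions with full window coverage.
3-point moving average kernel = [1, 1, 1]. Apply in 'valid' mode (full window coverage): avg[0] = (12 + 4 + 4) / 3 = 6.67; avg[1] = (4 + 4 + 4) / 3 = 4.0; avg[2] = (4 + 4 + 15) / 3 = 7.67; avg[3] = (4 + 15 + 11) / 3 = 10.0. Smoothed values: [6.67, 4.0, 7.67, 10.0]

[6.67, 4.0, 7.67, 10.0]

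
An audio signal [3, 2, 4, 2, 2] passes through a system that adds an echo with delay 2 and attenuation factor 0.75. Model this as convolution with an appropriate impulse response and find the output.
Direct-path + delayed-attenuated-path model → impulse response h = [1, 0, 0.75] (1 at lag 0, 0.75 at lag 2). Output y[n] = x[n] + 0.75·x[n - 2] (with x[n] = 0 outside 0..4): y[0] = 3 + 0.75×0 = 3; y[1] = 2 + 0.75×0 = 2; y[2] = 4 + 0.75×3 = 6.25; y[3] = 2 + 0.75×2 = 3.5; y[4] = 2 + 0.75×4 = 5.0; y[5] = 0 + 0.75×2 = 1.5; y[6] = 0 + 0.75×2 = 1.5. So y = [3, 2, 6.25, 3.5, 5.0, 1.5, 1.5]

[3, 2, 6.25, 3.5, 5.0, 1.5, 1.5]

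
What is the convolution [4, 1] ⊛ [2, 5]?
y[0] = 4×2 = 8; y[1] = 4×5 + 1×2 = 22; y[2] = 1×5 = 5

[8, 22, 5]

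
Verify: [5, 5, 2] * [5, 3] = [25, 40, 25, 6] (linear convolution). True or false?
Recompute linear convolution of [5, 5, 2] and [5, 3]: y[0] = 5×5 = 25; y[1] = 5×3 + 5×5 = 40; y[2] = 5×3 + 2×5 = 25; y[3] = 2×3 = 6 → [25, 40, 25, 6]. Given [25, 40, 25, 6] matches, so answer: Yes

Yes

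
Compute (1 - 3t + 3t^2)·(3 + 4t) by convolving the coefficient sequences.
Ascending coefficients: a = [1, -3, 3], b = [3, 4]. c[0] = 1×3 = 3; c[1] = 1×4 + -3×3 = -5; c[2] = -3×4 + 3×3 = -3; c[3] = 3×4 = 12. Result coefficients: [3, -5, -3, 12] → 3 - 5t - 3t^2 + 12t^3

3 - 5t - 3t^2 + 12t^3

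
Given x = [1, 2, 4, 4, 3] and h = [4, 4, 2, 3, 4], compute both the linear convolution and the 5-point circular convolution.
Linear: y_lin[0] = 1×4 = 4; y_lin[1] = 1×4 + 2×4 = 12; y_lin[2] = 1×2 + 2×4 + 4×4 = 26; y_lin[3] = 1×3 + 2×2 + 4×4 + 4×4 = 39; y_lin[4] = 1×4 + 2×3 + 4×2 + 4×4 + 3×4 = 46; y_lin[5] = 2×4 + 4×3 + 4×2 + 3×4 = 40; y_lin[6] = 4×4 + 4×3 + 3×2 = 34; y_lin[7] = 4×4 + 3×3 = 25; y_lin[8] = 3×4 = 12 → [4, 12, 26, 39, 46, 40, 34, 25, 12]. Circular (length 5): y[0] = 1×4 + 2×4 + 4×3 + 4×2 + 3×4 = 44; y[1] = 1×4 + 2×4 + 4×4 + 4×3 + 3×2 = 46; y[2] = 1×2 + 2×4 + 4×4 + 4×4 + 3×3 = 51; y[3] = 1×3 + 2×2 + 4×4 + 4×4 + 3×4 = 51; y[4] = 1×4 + 2×3 + 4×2 + 4×4 + 3×4 = 46 → [44, 46, 51, 51, 46]

Linear: [4, 12, 26, 39, 46, 40, 34, 25, 12], Circular: [44, 46, 51, 51, 46]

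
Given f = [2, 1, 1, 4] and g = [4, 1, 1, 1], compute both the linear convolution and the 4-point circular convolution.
Linear: y_lin[0] = 2×4 = 8; y_lin[1] = 2×1 + 1×4 = 6; y_lin[2] = 2×1 + 1×1 + 1×4 = 7; y_lin[3] = 2×1 + 1×1 + 1×1 + 4×4 = 20; y_lin[4] = 1×1 + 1×1 + 4×1 = 6; y_lin[5] = 1×1 + 4×1 = 5; y_lin[6] = 4×1 = 4 → [8, 6, 7, 20, 6, 5, 4]. Circular (length 4): y[0] = 2×4 + 1×1 + 1×1 + 4×1 = 14; y[1] = 2×1 + 1×4 + 1×1 + 4×1 = 11; y[2] = 2×1 + 1×1 + 1×4 + 4×1 = 11; y[3] = 2×1 + 1×1 + 1×1 + 4×4 = 20 → [14, 11, 11, 20]

Linear: [8, 6, 7, 20, 6, 5, 4], Circular: [14, 11, 11, 20]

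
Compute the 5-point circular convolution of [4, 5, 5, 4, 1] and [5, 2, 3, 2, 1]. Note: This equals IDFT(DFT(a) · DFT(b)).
Either evaluate y[k] = Σ_j a[j]·b[(k-j) mod 5] directly, or use IDFT(DFT(a) · DFT(b)). y[0] = 4×5 + 5×1 + 5×2 + 4×3 + 1×2 = 49; y[1] = 4×2 + 5×5 + 5×1 + 4×2 + 1×3 = 49; y[2] = 4×3 + 5×2 + 5×5 + 4×1 + 1×2 = 53; y[3] = 4×2 + 5×3 + 5×2 + 4×5 + 1×1 = 54; y[4] = 4×1 + 5×2 + 5×3 + 4×2 + 1×5 = 42. Result: [49, 49, 53, 54, 42]

[49, 49, 53, 54, 42]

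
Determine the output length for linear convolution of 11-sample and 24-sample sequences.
Linear/full convolution length: m + n - 1 = 11 + 24 - 1 = 34

34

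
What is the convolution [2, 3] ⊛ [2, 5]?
y[0] = 2×2 = 4; y[1] = 2×5 + 3×2 = 16; y[2] = 3×5 = 15

[4, 16, 15]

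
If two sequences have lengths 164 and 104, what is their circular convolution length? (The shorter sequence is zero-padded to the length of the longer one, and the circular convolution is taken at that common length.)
Circular convolution (zero-padding the shorter input) has length max(m, n) = max(164, 104) = 164

164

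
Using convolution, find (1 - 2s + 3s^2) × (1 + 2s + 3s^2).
Ascending coefficients: a = [1, -2, 3], b = [1, 2, 3]. c[0] = 1×1 = 1; c[1] = 1×2 + -2×1 = 0; c[2] = 1×3 + -2×2 + 3×1 = 2; c[3] = -2×3 + 3×2 = 0; c[4] = 3×3 = 9. Result coefficients: [1, 0, 2, 0, 9] → 1 + 2s^2 + 9s^4

1 + 2s^2 + 9s^4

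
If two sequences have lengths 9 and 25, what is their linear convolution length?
Linear/full convolution length: m + n - 1 = 9 + 25 - 1 = 33

33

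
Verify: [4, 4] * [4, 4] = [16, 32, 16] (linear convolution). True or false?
Recompute linear convolution of [4, 4] and [4, 4]: y[0] = 4×4 = 16; y[1] = 4×4 + 4×4 = 32; y[2] = 4×4 = 16 → [16, 32, 16]. Given [16, 32, 16] matches, so answer: Yes

Yes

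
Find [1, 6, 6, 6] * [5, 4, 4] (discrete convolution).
y[0] = 1×5 = 5; y[1] = 1×4 + 6×5 = 34; y[2] = 1×4 + 6×4 + 6×5 = 58; y[3] = 6×4 + 6×4 + 6×5 = 78; y[4] = 6×4 + 6×4 = 48; y[5] = 6×4 = 24

[5, 34, 58, 78, 48, 24]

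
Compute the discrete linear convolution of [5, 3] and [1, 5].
y[0] = 5×1 = 5; y[1] = 5×5 + 3×1 = 28; y[2] = 3×5 = 15

[5, 28, 15]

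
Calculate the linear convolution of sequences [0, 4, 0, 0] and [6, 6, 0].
y[0] = 0×6 = 0; y[1] = 0×6 + 4×6 = 24; y[2] = 0×0 + 4×6 + 0×6 = 24; y[3] = 4×0 + 0×6 + 0×6 = 0; y[4] = 0×0 + 0×6 = 0; y[5] = 0×0 = 0

[0, 24, 24, 0, 0, 0]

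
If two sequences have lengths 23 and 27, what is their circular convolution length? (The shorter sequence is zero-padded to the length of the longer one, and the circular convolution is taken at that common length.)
Circular convolution (zero-padding the shorter input) has length max(m, n) = max(23, 27) = 27

27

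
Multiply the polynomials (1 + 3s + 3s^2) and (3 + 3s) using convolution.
Ascending coefficients: a = [1, 3, 3], b = [3, 3]. c[0] = 1×3 = 3; c[1] = 1×3 + 3×3 = 12; c[2] = 3×3 + 3×3 = 18; c[3] = 3×3 = 9. Result coefficients: [3, 12, 18, 9] → 3 + 12s + 18s^2 + 9s^3

3 + 12s + 18s^2 + 9s^3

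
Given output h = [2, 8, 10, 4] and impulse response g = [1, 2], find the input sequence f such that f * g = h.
Deconvolve h=[2, 8, 10, 4] by g=[1, 2]. Since g[0]=1, solve forward: f[0] = h[0] / 1 = 2; f[1] = (h[1] - 2×2) / 1 = 4; f[2] = (h[2] - 4×2) / 1 = 2. So f = [2, 4, 2]. Check by forward convolution: h[0] = 2×1 = 2; h[1] = 2×2 + 4×1 = 8; h[2] = 4×2 + 2×1 = 10; h[3] = 2×2 = 4

[2, 4, 2]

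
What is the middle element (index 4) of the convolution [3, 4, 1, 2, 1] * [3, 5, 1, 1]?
Use y[k] = Σ_i a[i]·b[k-i] at k=4. y[4] = 4×1 + 1×1 + 2×5 + 1×3 = 18

18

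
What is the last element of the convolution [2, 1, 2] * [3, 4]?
Use y[k] = Σ_i a[i]·b[k-i] at k=3. y[3] = 2×4 = 8

8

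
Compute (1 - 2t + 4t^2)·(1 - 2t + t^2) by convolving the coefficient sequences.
Ascending coefficients: a = [1, -2, 4], b = [1, -2, 1]. c[0] = 1×1 = 1; c[1] = 1×-2 + -2×1 = -4; c[2] = 1×1 + -2×-2 + 4×1 = 9; c[3] = -2×1 + 4×-2 = -10; c[4] = 4×1 = 4. Result coefficients: [1, -4, 9, -10, 4] → 1 - 4t + 9t^2 - 10t^3 + 4t^4

1 - 4t + 9t^2 - 10t^3 + 4t^4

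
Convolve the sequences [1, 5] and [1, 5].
y[0] = 1×1 = 1; y[1] = 1×5 + 5×1 = 10; y[2] = 5×5 = 25

[1, 10, 25]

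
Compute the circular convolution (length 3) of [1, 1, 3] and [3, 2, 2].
Use y[k] = Σ_j f[j]·g[(k-j) mod 3]. y[0] = 1×3 + 1×2 + 3×2 = 11; y[1] = 1×2 + 1×3 + 3×2 = 11; y[2] = 1×2 + 1×2 + 3×3 = 13. Result: [11, 11, 13]

[11, 11, 13]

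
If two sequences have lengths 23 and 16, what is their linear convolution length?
Linear/full convolution length: m + n - 1 = 23 + 16 - 1 = 38

38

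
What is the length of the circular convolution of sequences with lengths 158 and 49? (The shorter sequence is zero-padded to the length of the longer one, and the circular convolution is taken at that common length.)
Circular convolution (zero-padding the shorter input) has length max(m, n) = max(158, 49) = 158

158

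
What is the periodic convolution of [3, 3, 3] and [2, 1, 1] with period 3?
Use y[k] = Σ_j a[j]·b[(k-j) mod 3]. y[0] = 3×2 + 3×1 + 3×1 = 12; y[1] = 3×1 + 3×2 + 3×1 = 12; y[2] = 3×1 + 3×1 + 3×2 = 12. Result: [12, 12, 12]

[12, 12, 12]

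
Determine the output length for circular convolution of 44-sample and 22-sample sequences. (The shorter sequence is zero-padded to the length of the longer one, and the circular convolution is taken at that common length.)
Circular convolution (zero-padding the shorter input) has length max(m, n) = max(44, 22) = 44

44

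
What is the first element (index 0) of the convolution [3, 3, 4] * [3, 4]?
Use y[k] = Σ_i a[i]·b[k-i] at k=0. y[0] = 3×3 = 9

9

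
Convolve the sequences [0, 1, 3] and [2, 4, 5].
y[0] = 0×2 = 0; y[1] = 0×4 + 1×2 = 2; y[2] = 0×5 + 1×4 + 3×2 = 10; y[3] = 1×5 + 3×4 = 17; y[4] = 3×5 = 15

[0, 2, 10, 17, 15]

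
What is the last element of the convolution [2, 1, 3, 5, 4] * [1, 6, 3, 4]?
Use y[k] = Σ_i a[i]·b[k-i] at k=7. y[7] = 4×4 = 16

16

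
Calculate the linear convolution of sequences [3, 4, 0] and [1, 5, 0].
y[0] = 3×1 = 3; y[1] = 3×5 + 4×1 = 19; y[2] = 3×0 + 4×5 + 0×1 = 20; y[3] = 4×0 + 0×5 = 0; y[4] = 0×0 = 0

[3, 19, 20, 0, 0]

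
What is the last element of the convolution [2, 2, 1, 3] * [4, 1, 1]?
Use y[k] = Σ_i a[i]·b[k-i] at k=5. y[5] = 3×1 = 3

3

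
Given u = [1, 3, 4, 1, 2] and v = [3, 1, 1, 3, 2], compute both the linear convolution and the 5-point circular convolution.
Linear: y_lin[0] = 1×3 = 3; y_lin[1] = 1×1 + 3×3 = 10; y_lin[2] = 1×1 + 3×1 + 4×3 = 16; y_lin[3] = 1×3 + 3×1 + 4×1 + 1×3 = 13; y_lin[4] = 1×2 + 3×3 + 4×1 + 1×1 + 2×3 = 22; y_lin[5] = 3×2 + 4×3 + 1×1 + 2×1 = 21; y_lin[6] = 4×2 + 1×3 + 2×1 = 13; y_lin[7] = 1×2 + 2×3 = 8; y_lin[8] = 2×2 = 4 → [3, 10, 16, 13, 22, 21, 13, 8, 4]. Circular (length 5): y[0] = 1×3 + 3×2 + 4×3 + 1×1 + 2×1 = 24; y[1] = 1×1 + 3×3 + 4×2 + 1×3 + 2×1 = 23; y[2] = 1×1 + 3×1 + 4×3 + 1×2 + 2×3 = 24; y[3] = 1×3 + 3×1 + 4×1 + 1×3 + 2×2 = 17; y[4] = 1×2 + 3×3 + 4×1 + 1×1 + 2×3 = 22 → [24, 23, 24, 17, 22]

Linear: [3, 10, 16, 13, 22, 21, 13, 8, 4], Circular: [24, 23, 24, 17, 22]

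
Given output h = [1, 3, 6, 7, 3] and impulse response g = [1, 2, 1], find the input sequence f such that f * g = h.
Deconvolve h=[1, 3, 6, 7, 3] by g=[1, 2, 1]. Since g[0]=1, solve forward: f[0] = h[0] / 1 = 1; f[1] = (h[1] - 1×2) / 1 = 1; f[2] = (h[2] - 1×2 - 1×1) / 1 = 3. So f = [1, 1, 3]. Check by forward convolution: h[0] = 1×1 = 1; h[1] = 1×2 + 1×1 = 3; h[2] = 1×1 + 1×2 + 3×1 = 6; h[3] = 1×1 + 3×2 = 7; h[4] = 3×1 = 3

[1, 1, 3]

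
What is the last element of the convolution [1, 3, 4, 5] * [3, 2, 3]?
Use y[k] = Σ_i a[i]·b[k-i] at k=5. y[5] = 5×3 = 15

15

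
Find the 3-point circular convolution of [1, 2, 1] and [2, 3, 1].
Use y[k] = Σ_j a[j]·b[(k-j) mod 3]. y[0] = 1×2 + 2×1 + 1×3 = 7; y[1] = 1×3 + 2×2 + 1×1 = 8; y[2] = 1×1 + 2×3 + 1×2 = 9. Result: [7, 8, 9]

[7, 8, 9]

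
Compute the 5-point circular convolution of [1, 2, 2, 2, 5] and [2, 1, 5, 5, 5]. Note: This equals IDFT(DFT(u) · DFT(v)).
Either evaluate y[k] = Σ_j u[j]·v[(k-j) mod 5] directly, or use IDFT(DFT(u) · DFT(v)). y[0] = 1×2 + 2×5 + 2×5 + 2×5 + 5×1 = 37; y[1] = 1×1 + 2×2 + 2×5 + 2×5 + 5×5 = 50; y[2] = 1×5 + 2×1 + 2×2 + 2×5 + 5×5 = 46; y[3] = 1×5 + 2×5 + 2×1 + 2×2 + 5×5 = 46; y[4] = 1×5 + 2×5 + 2×5 + 2×1 + 5×2 = 37. Result: [37, 50, 46, 46, 37]

[37, 50, 46, 46, 37]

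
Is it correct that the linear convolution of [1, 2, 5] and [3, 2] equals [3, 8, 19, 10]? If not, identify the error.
Recompute linear convolution of [1, 2, 5] and [3, 2]: y[0] = 1×3 = 3; y[1] = 1×2 + 2×3 = 8; y[2] = 2×2 + 5×3 = 19; y[3] = 5×2 = 10 → [3, 8, 19, 10]. Given [3, 8, 19, 10] matches, so answer: Yes

Yes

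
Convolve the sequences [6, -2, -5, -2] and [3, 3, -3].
y[0] = 6×3 = 18; y[1] = 6×3 + -2×3 = 12; y[2] = 6×-3 + -2×3 + -5×3 = -39; y[3] = -2×-3 + -5×3 + -2×3 = -15; y[4] = -5×-3 + -2×3 = 9; y[5] = -2×-3 = 6

[18, 12, -39, -15, 9, 6]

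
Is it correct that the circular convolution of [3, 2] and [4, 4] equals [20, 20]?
Recompute circular convolution of [3, 2] and [4, 4]: y[0] = 3×4 + 2×4 = 20; y[1] = 3×4 + 2×4 = 20 → [20, 20]. Given [20, 20] matches, so answer: Yes

Yes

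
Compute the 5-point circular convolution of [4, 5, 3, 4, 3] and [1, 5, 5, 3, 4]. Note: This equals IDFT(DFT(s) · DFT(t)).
Either evaluate y[k] = Σ_j s[j]·t[(k-j) mod 5] directly, or use IDFT(DFT(s) · DFT(t)). y[0] = 4×1 + 5×4 + 3×3 + 4×5 + 3×5 = 68; y[1] = 4×5 + 5×1 + 3×4 + 4×3 + 3×5 = 64; y[2] = 4×5 + 5×5 + 3×1 + 4×4 + 3×3 = 73; y[3] = 4×3 + 5×5 + 3×5 + 4×1 + 3×4 = 68; y[4] = 4×4 + 5×3 + 3×5 + 4×5 + 3×1 = 69. Result: [68, 64, 73, 68, 69]

[68, 64, 73, 68, 69]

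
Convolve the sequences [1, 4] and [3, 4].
y[0] = 1×3 = 3; y[1] = 1×4 + 4×3 = 16; y[2] = 4×4 = 16

[3, 16, 16]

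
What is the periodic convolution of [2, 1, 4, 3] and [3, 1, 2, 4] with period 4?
Use y[k] = Σ_j x[j]·h[(k-j) mod 4]. y[0] = 2×3 + 1×4 + 4×2 + 3×1 = 21; y[1] = 2×1 + 1×3 + 4×4 + 3×2 = 27; y[2] = 2×2 + 1×1 + 4×3 + 3×4 = 29; y[3] = 2×4 + 1×2 + 4×1 + 3×3 = 23. Result: [21, 27, 29, 23]

[21, 27, 29, 23]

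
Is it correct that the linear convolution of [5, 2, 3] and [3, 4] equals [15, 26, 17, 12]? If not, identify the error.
Recompute linear convolution of [5, 2, 3] and [3, 4]: y[0] = 5×3 = 15; y[1] = 5×4 + 2×3 = 26; y[2] = 2×4 + 3×3 = 17; y[3] = 3×4 = 12 → [15, 26, 17, 12]. Given [15, 26, 17, 12] matches, so answer: Yes

Yes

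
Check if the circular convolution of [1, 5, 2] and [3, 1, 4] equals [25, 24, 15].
Recompute circular convolution of [1, 5, 2] and [3, 1, 4]: y[0] = 1×3 + 5×4 + 2×1 = 25; y[1] = 1×1 + 5×3 + 2×4 = 24; y[2] = 1×4 + 5×1 + 2×3 = 15 → [25, 24, 15]. Given [25, 24, 15] matches, so answer: Yes

Yes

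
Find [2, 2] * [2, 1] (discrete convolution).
y[0] = 2×2 = 4; y[1] = 2×1 + 2×2 = 6; y[2] = 2×1 = 2

[4, 6, 2]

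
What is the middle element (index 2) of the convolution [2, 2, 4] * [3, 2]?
Use y[k] = Σ_i a[i]·b[k-i] at k=2. y[2] = 2×2 + 4×3 = 16

16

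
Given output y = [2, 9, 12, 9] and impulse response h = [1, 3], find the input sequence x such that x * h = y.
Deconvolve y=[2, 9, 12, 9] by h=[1, 3]. Since h[0]=1, solve forward: x[0] = y[0] / 1 = 2; x[1] = (y[1] - 2×3) / 1 = 3; x[2] = (y[2] - 3×3) / 1 = 3. So x = [2, 3, 3]. Check by forward convolution: y[0] = 2×1 = 2; y[1] = 2×3 + 3×1 = 9; y[2] = 3×3 + 3×1 = 12; y[3] = 3×3 = 9

[2, 3, 3]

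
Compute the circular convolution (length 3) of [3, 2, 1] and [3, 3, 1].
Use y[k] = Σ_j u[j]·v[(k-j) mod 3]. y[0] = 3×3 + 2×1 + 1×3 = 14; y[1] = 3×3 + 2×3 + 1×1 = 16; y[2] = 3×1 + 2×3 + 1×3 = 12. Result: [14, 16, 12]

[14, 16, 12]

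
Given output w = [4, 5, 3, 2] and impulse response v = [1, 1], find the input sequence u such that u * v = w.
Deconvolve w=[4, 5, 3, 2] by v=[1, 1]. Since v[0]=1, solve forward: u[0] = w[0] / 1 = 4; u[1] = (w[1] - 4×1) / 1 = 1; u[2] = (w[2] - 1×1) / 1 = 2. So u = [4, 1, 2]. Check by forward convolution: w[0] = 4×1 = 4; w[1] = 4×1 + 1×1 = 5; w[2] = 1×1 + 2×1 = 3; w[3] = 2×1 = 2

[4, 1, 2]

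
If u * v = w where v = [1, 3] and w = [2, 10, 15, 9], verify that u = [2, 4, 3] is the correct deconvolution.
Forward-compute [2, 4, 3] * [1, 3]: w[0] = 2×1 = 2; w[1] = 2×3 + 4×1 = 10; w[2] = 4×3 + 3×1 = 15; w[3] = 3×3 = 9 → [2, 10, 15, 9]. Matches given w = [2, 10, 15, 9], so verified.

Verified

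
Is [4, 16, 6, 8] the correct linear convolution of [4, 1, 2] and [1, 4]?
Recompute linear convolution of [4, 1, 2] and [1, 4]: y[0] = 4×1 = 4; y[1] = 4×4 + 1×1 = 17; y[2] = 1×4 + 2×1 = 6; y[3] = 2×4 = 8 → [4, 17, 6, 8]. Compare to given [4, 16, 6, 8]: they differ at index 1: given 16, correct 17, so answer: No

No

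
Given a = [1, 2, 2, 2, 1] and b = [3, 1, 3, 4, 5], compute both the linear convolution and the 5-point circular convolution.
Linear: y_lin[0] = 1×3 = 3; y_lin[1] = 1×1 + 2×3 = 7; y_lin[2] = 1×3 + 2×1 + 2×3 = 11; y_lin[3] = 1×4 + 2×3 + 2×1 + 2×3 = 18; y_lin[4] = 1×5 + 2×4 + 2×3 + 2×1 + 1×3 = 24; y_lin[5] = 2×5 + 2×4 + 2×3 + 1×1 = 25; y_lin[6] = 2×5 + 2×4 + 1×3 = 21; y_lin[7] = 2×5 + 1×4 = 14; y_lin[8] = 1×5 = 5 → [3, 7, 11, 18, 24, 25, 21, 14, 5]. Circular (length 5): y[0] = 1×3 + 2×5 + 2×4 + 2×3 + 1×1 = 28; y[1] = 1×1 + 2×3 + 2×5 + 2×4 + 1×3 = 28; y[2] = 1×3 + 2×1 + 2×3 + 2×5 + 1×4 = 25; y[3] = 1×4 + 2×3 + 2×1 + 2×3 + 1×5 = 23; y[4] = 1×5 + 2×4 + 2×3 + 2×1 + 1×3 = 24 → [28, 28, 25, 23, 24]

Linear: [3, 7, 11, 18, 24, 25, 21, 14, 5], Circular: [28, 28, 25, 23, 24]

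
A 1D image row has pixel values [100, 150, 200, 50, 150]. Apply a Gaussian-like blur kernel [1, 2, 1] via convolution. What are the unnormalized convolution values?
Convolve image row [100, 150, 200, 50, 150] with kernel [1, 2, 1]: y[0] = 100×1 = 100; y[1] = 100×2 + 150×1 = 350; y[2] = 100×1 + 150×2 + 200×1 = 600; y[3] = 150×1 + 200×2 + 50×1 = 600; y[4] = 200×1 + 50×2 + 150×1 = 450; y[5] = 50×1 + 150×2 = 350; y[6] = 150×1 = 150 → [100, 350, 600, 600, 450, 350, 150]. Normalization factor = sum(kernel) = 4.

[100, 350, 600, 600, 450, 350, 150]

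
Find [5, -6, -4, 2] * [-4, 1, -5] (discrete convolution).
y[0] = 5×-4 = -20; y[1] = 5×1 + -6×-4 = 29; y[2] = 5×-5 + -6×1 + -4×-4 = -15; y[3] = -6×-5 + -4×1 + 2×-4 = 18; y[4] = -4×-5 + 2×1 = 22; y[5] = 2×-5 = -10

[-20, 29, -15, 18, 22, -10]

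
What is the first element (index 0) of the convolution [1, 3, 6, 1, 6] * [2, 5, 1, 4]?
Use y[k] = Σ_i a[i]·b[k-i] at k=0. y[0] = 1×2 = 2

2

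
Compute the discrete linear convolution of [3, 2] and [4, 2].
y[0] = 3×4 = 12; y[1] = 3×2 + 2×4 = 14; y[2] = 2×2 = 4

[12, 14, 4]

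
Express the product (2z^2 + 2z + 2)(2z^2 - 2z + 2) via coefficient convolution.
Ascending coefficients: a = [2, 2, 2], b = [2, -2, 2]. c[0] = 2×2 = 4; c[1] = 2×-2 + 2×2 = 0; c[2] = 2×2 + 2×-2 + 2×2 = 4; c[3] = 2×2 + 2×-2 = 0; c[4] = 2×2 = 4. Result coefficients: [4, 0, 4, 0, 4] → 4z^4 + 4z^2 + 4

4z^4 + 4z^2 + 4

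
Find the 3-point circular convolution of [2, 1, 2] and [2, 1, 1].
Use y[k] = Σ_j s[j]·t[(k-j) mod 3]. y[0] = 2×2 + 1×1 + 2×1 = 7; y[1] = 2×1 + 1×2 + 2×1 = 6; y[2] = 2×1 + 1×1 + 2×2 = 7. Result: [7, 6, 7]

[7, 6, 7]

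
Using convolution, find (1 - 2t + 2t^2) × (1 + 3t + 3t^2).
Ascending coefficients: a = [1, -2, 2], b = [1, 3, 3]. c[0] = 1×1 = 1; c[1] = 1×3 + -2×1 = 1; c[2] = 1×3 + -2×3 + 2×1 = -1; c[3] = -2×3 + 2×3 = 0; c[4] = 2×3 = 6. Result coefficients: [1, 1, -1, 0, 6] → 1 + t - t^2 + 6t^4

1 + t - t^2 + 6t^4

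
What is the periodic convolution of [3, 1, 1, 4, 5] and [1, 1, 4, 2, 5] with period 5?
Use y[k] = Σ_j u[j]·v[(k-j) mod 5]. y[0] = 3×1 + 1×5 + 1×2 + 4×4 + 5×1 = 31; y[1] = 3×1 + 1×1 + 1×5 + 4×2 + 5×4 = 37; y[2] = 3×4 + 1×1 + 1×1 + 4×5 + 5×2 = 44; y[3] = 3×2 + 1×4 + 1×1 + 4×1 + 5×5 = 40; y[4] = 3×5 + 1×2 + 1×4 + 4×1 + 5×1 = 30. Result: [31, 37, 44, 40, 30]

[31, 37, 44, 40, 30]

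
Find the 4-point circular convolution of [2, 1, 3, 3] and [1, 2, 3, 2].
Use y[k] = Σ_j f[j]·g[(k-j) mod 4]. y[0] = 2×1 + 1×2 + 3×3 + 3×2 = 19; y[1] = 2×2 + 1×1 + 3×2 + 3×3 = 20; y[2] = 2×3 + 1×2 + 3×1 + 3×2 = 17; y[3] = 2×2 + 1×3 + 3×2 + 3×1 = 16. Result: [19, 20, 17, 16]

[19, 20, 17, 16]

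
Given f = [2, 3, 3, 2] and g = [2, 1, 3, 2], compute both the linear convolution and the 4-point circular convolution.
Linear: y_lin[0] = 2×2 = 4; y_lin[1] = 2×1 + 3×2 = 8; y_lin[2] = 2×3 + 3×1 + 3×2 = 15; y_lin[3] = 2×2 + 3×3 + 3×1 + 2×2 = 20; y_lin[4] = 3×2 + 3×3 + 2×1 = 17; y_lin[5] = 3×2 + 2×3 = 12; y_lin[6] = 2×2 = 4 → [4, 8, 15, 20, 17, 12, 4]. Circular (length 4): y[0] = 2×2 + 3×2 + 3×3 + 2×1 = 21; y[1] = 2×1 + 3×2 + 3×2 + 2×3 = 20; y[2] = 2×3 + 3×1 + 3×2 + 2×2 = 19; y[3] = 2×2 + 3×3 + 3×1 + 2×2 = 20 → [21, 20, 19, 20]

Linear: [4, 8, 15, 20, 17, 12, 4], Circular: [21, 20, 19, 20]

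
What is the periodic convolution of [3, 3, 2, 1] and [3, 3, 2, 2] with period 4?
Use y[k] = Σ_j u[j]·v[(k-j) mod 4]. y[0] = 3×3 + 3×2 + 2×2 + 1×3 = 22; y[1] = 3×3 + 3×3 + 2×2 + 1×2 = 24; y[2] = 3×2 + 3×3 + 2×3 + 1×2 = 23; y[3] = 3×2 + 3×2 + 2×3 + 1×3 = 21. Result: [22, 24, 23, 21]

[22, 24, 23, 21]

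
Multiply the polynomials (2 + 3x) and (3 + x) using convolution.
Ascending coefficients: a = [2, 3], b = [3, 1]. c[0] = 2×3 = 6; c[1] = 2×1 + 3×3 = 11; c[2] = 3×1 = 3. Result coefficients: [6, 11, 3] → 6 + 11x + 3x^2

6 + 11x + 3x^2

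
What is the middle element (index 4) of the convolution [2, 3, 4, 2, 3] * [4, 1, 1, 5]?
Use y[k] = Σ_i a[i]·b[k-i] at k=4. y[4] = 3×5 + 4×1 + 2×1 + 3×4 = 33

33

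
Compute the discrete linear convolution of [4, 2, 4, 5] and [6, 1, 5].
y[0] = 4×6 = 24; y[1] = 4×1 + 2×6 = 16; y[2] = 4×5 + 2×1 + 4×6 = 46; y[3] = 2×5 + 4×1 + 5×6 = 44; y[4] = 4×5 + 5×1 = 25; y[5] = 5×5 = 25

[24, 16, 46, 44, 25, 25]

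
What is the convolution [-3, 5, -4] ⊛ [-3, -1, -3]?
y[0] = -3×-3 = 9; y[1] = -3×-1 + 5×-3 = -12; y[2] = -3×-3 + 5×-1 + -4×-3 = 16; y[3] = 5×-3 + -4×-1 = -11; y[4] = -4×-3 = 12

[9, -12, 16, -11, 12]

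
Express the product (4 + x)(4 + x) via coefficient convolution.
Ascending coefficients: a = [4, 1], b = [4, 1]. c[0] = 4×4 = 16; c[1] = 4×1 + 1×4 = 8; c[2] = 1×1 = 1. Result coefficients: [16, 8, 1] → 16 + 8x + x^2

16 + 8x + x^2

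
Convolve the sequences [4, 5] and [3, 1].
y[0] = 4×3 = 12; y[1] = 4×1 + 5×3 = 19; y[2] = 5×1 = 5

[12, 19, 5]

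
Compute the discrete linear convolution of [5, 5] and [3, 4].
y[0] = 5×3 = 15; y[1] = 5×4 + 5×3 = 35; y[2] = 5×4 = 20

[15, 35, 20]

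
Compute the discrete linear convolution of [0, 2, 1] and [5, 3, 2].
y[0] = 0×5 = 0; y[1] = 0×3 + 2×5 = 10; y[2] = 0×2 + 2×3 + 1×5 = 11; y[3] = 2×2 + 1×3 = 7; y[4] = 1×2 = 2

[0, 10, 11, 7, 2]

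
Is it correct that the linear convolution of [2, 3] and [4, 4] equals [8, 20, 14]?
Recompute linear convolution of [2, 3] and [4, 4]: y[0] = 2×4 = 8; y[1] = 2×4 + 3×4 = 20; y[2] = 3×4 = 12 → [8, 20, 12]. Compare to given [8, 20, 14]: they differ at index 2: given 14, correct 12, so answer: No

No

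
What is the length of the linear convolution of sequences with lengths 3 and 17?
Linear/full convolution length: m + n - 1 = 3 + 17 - 1 = 19

19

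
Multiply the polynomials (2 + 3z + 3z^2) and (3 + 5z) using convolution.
Ascending coefficients: a = [2, 3, 3], b = [3, 5]. c[0] = 2×3 = 6; c[1] = 2×5 + 3×3 = 19; c[2] = 3×5 + 3×3 = 24; c[3] = 3×5 = 15. Result coefficients: [6, 19, 24, 15] → 6 + 19z + 24z^2 + 15z^3

6 + 19z + 24z^2 + 15z^3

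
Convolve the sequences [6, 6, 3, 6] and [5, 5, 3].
y[0] = 6×5 = 30; y[1] = 6×5 + 6×5 = 60; y[2] = 6×3 + 6×5 + 3×5 = 63; y[3] = 6×3 + 3×5 + 6×5 = 63; y[4] = 3×3 + 6×5 = 39; y[5] = 6×3 = 18

[30, 60, 63, 63, 39, 18]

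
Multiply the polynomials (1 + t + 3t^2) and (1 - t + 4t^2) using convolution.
Ascending coefficients: a = [1, 1, 3], b = [1, -1, 4]. c[0] = 1×1 = 1; c[1] = 1×-1 + 1×1 = 0; c[2] = 1×4 + 1×-1 + 3×1 = 6; c[3] = 1×4 + 3×-1 = 1; c[4] = 3×4 = 12. Result coefficients: [1, 0, 6, 1, 12] → 1 + 6t^2 + t^3 + 12t^4

1 + 6t^2 + t^3 + 12t^4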